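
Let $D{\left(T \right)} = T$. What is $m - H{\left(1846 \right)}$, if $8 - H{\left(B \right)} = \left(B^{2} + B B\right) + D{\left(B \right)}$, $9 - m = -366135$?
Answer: $7183414$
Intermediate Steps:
$m = 366144$ ($m = 9 - -366135 = 9 + 366135 = 366144$)
$H{\left(B \right)} = 8 - B - 2 B^{2}$ ($H{\left(B \right)} = 8 - \left(\left(B^{2} + B B\right) + B\right) = 8 - \left(\left(B^{2} + B^{2}\right) + B\right) = 8 - \left(2 B^{2} + B\right) = 8 - \left(B + 2 B^{2}\right) = 8 - B - 2 B^{2}$)
$m - H{\left(1846 \right)} = 366144 - \left(8 - 1846 - 2 \cdot 1846^{2}\right) = 366144 - \left(8 - 1846 - 6815432\right) = 366144 - -6817270 = 366144 + 6817270 = 7183414$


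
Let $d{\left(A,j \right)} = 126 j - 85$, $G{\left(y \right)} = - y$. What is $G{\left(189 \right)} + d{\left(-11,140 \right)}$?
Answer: $17366$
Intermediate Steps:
$d{\left(A,j \right)} = -85 + 126 j$
$G{\left(189 \right)} + d{\left(-11,140 \right)} = \left(-1\right) 189 + \left(-85 + 126 \cdot 140\right) = -189 + \left(-85 + 17640\right) = -189 + 17555 = 17366$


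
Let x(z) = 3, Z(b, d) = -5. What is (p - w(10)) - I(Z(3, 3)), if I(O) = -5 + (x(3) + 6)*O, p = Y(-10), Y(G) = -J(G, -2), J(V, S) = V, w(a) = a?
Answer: 50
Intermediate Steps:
Y(G) = -G
p = 10 (p = -1*(-10) = 10)
I(O) = -5 + 9*O (I(O) = -5 + (3 + 6)*O = -5 + 9*O)
(p - w(10)) - I(Z(3, 3)) = (10 - 1*10) - (-5 + 9*(-5)) = (10 - 10) - (-5 - 45) = 0 - 1*(-50) = 0 + 50 = 50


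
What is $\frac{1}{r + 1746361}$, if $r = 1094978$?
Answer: $\frac{1}{2841339} \approx 3.5195 \cdot 10^{-7}$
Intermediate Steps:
$\frac{1}{r + 1746361} = \frac{1}{1094978 + 1746361} = \frac{1}{2841339}$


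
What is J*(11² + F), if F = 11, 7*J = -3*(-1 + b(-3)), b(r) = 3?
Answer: -792/7 ≈ -113.14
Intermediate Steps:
J = -6/7 (J = (-3*(-1 + 3))/7 = (-3*2)/7 = (⅐)*(-6) = -6/7 ≈ -0.85714)
J*(11² + F) = -6*(11² + 11)/7 = -6*(121 + 11)/7 = -6/7*132 = -792/7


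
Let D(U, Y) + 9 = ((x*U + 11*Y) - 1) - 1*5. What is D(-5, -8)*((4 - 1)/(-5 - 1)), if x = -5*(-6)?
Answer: 253/2 ≈ 126.50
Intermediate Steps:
x = 30
D(U, Y) = -15 + 11*Y + 30*U (D(U, Y) = -9 + (((30*U + 11*Y) - 1) - 1*5) = -9 + (((11*Y + 30*U) - 1) - 5) = -9 + ((-1 + 11*Y + 30*U) - 5) = -9 + (-6 + 11*Y + 30*U) = -15 + 11*Y + 30*U)
D(-5, -8)*((4 - 1)/(-5 - 1)) = (-15 + 11*(-8) + 30*(-5))*((4 - 1)/(-5 - 1)) = (-15 - 88 - 150)*(3/(-6)) = -759*(-1)/6 = -253*(-1/2) = 253/2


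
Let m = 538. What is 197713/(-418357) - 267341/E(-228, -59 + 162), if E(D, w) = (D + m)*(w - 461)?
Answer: 89901789997/46429259860 ≈ 1.9363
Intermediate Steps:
E(D, w) = (-461 + w)*(538 + D) (E(D, w) = (D + 538)*(w - 461) = (538 + D)*(-461 + w) = (-461 + w)*(538 + D))
197713/(-418357) - 267341/E(-228, -59 + 162) = 197713/(-418357) - 267341/(-248018 - 461*(-228) + 538*(-59 + 162) - 228*(-59 + 162)) = 197713*(-1/418357) - 267341/(-248018 + 105108 + 538*103 - 228*103) = -197713/418357 - 267341/(-248018 + 105108 + 55414 - 23484) = -197713/418357 - 267341/(-110980) = -197713/418357 - 267341*(-1/110980) = -197713/418357 + 267341/110980 = 89901789997/46429259860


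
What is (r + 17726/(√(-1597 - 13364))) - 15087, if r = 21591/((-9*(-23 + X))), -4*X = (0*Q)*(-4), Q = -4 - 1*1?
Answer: -344602/23 - 17726*I*√14961/14961 ≈ -14983.0 - 144.92*I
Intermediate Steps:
Q = -5 (Q = -4 - 1 = -5)
X = 0 (X = -0*(-5)*(-4)/4 = -0*(-4) = -¼*0 = 0)
r = 2399/23 (r = 21591/((-9*(-23 + 0))) = 21591/((-9*(-23))) = 21591/207 = 21591*(1/207) = 2399/23 ≈ 104.30)
(r + 17726/(√(-1597 - 13364))) - 15087 = (2399/23 + 17726/(√(-1597 - 13364))) - 15087 = (2399/23 + 17726/(√(-14961))) - 15087 = (2399/23 + 17726/((I*√14961))) - 15087 = (2399/23 + 17726*(-I*√14961/14961)) - 15087 = (2399/23 - 17726*I*√14961/14961) - 15087 = -344602/23 - 17726*I*√14961/14961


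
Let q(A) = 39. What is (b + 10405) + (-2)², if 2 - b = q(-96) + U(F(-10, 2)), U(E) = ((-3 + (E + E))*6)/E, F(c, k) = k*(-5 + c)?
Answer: 51797/5 ≈ 10359.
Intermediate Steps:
U(E) = (-18 + 12*E)/E (U(E) = ((-3 + 2*E)*6)/E = (-18 + 12*E)/E)
b = -248/5 (b = 2 - (39 + (12 - 18*1/(2*(-5 - 10)))) = 2 - (39 + (12 - 18/(2*(-15)))) = 2 - (39 + (12 - 18/(-30))) = 2 - (39 + (12 - 18*(-1/30))) = 2 - (39 + (12 + ⅗)) = 2 - (39 + 63/5) = 2 - 1*258/5 = 2 - 258/5 = -248/5 ≈ -49.600)
(b + 10405) + (-2)² = (-248/5 + 10405) + (-2)² = 51777/5 + 4 = 51797/5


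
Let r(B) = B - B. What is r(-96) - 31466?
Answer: -31466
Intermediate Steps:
r(B) = 0
r(-96) - 31466 = 0 - 31466 = -31466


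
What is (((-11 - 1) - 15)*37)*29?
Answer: -28971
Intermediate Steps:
(((-11 - 1) - 15)*37)*29 = ((-12 - 15)*37)*29 = -27*37*29 = -999*29 = -28971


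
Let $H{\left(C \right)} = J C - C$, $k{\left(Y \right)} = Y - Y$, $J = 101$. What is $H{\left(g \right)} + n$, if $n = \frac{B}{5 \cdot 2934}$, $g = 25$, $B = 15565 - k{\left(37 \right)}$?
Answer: $\frac{7338113}{2934} \approx 2501.1$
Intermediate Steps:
$k{\left(Y \right)} = 0$
$B = 15565$ ($B = 15565 - 0 = 15565 + 0 = 15565$)
$H{\left(C \right)} = 100 C$ ($H{\left(C \right)} = 101 C - C = 100 C$)
$n = \frac{3113}{2934}$ ($n = \frac{15565}{5 \cdot 2934} = \frac{15565}{14670} = 15565 \cdot \frac{1}{14670} = \frac{3113}{2934} \approx 1.061$)
$H{\left(g \right)} + n = 100 \cdot 25 + \frac{3113}{2934} = 2500 + \frac{3113}{2934} = \frac{7338113}{2934}$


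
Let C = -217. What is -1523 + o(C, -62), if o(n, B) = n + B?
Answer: -1802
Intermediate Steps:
o(n, B) = B + n
-1523 + o(C, -62) = -1523 + (-62 - 217) = -1523 - 279 = -1802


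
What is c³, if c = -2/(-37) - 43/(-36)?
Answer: 4599141247/2363266368 ≈ 1.9461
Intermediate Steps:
c = 1663/1332 (c = -2*(-1/37) - 43*(-1/36) = 2/37 + 43/36 = 1663/1332 ≈ 1.2485)
c³ = (1663/1332)³ = 4599141247/2363266368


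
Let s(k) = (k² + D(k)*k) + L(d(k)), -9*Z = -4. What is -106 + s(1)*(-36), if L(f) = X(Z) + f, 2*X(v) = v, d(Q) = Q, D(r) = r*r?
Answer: -222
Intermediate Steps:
D(r) = r²
Z = 4/9 (Z = -⅑*(-4) = 4/9 ≈ 0.44444)
X(v) = v/2
L(f) = 2/9 + f (L(f) = (½)*(4/9) + f = 2/9 + f)
s(k) = 2/9 + k + k² + k³ (s(k) = (k² + k²*k) + (2/9 + k) = (k² + k³) + (2/9 + k) = 2/9 + k + k² + k³)
-106 + s(1)*(-36) = -106 + (2/9 + 1 + 1² + 1³)*(-36) = -106 + (2/9 + 1 + 1 + 1)*(-36) = -106 + (29/9)*(-36) = -106 - 116 = -222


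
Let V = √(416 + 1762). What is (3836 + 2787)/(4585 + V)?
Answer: 30366455/21020047 - 218559*√2/21020047 ≈ 1.4299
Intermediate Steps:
V = 33*√2 (V = √2178 = 33*√2 ≈ 46.669)
(3836 + 2787)/(4585 + V) = (3836 + 2787)/(4585 + 33*√2) = 6623/(4585 + 33*√2)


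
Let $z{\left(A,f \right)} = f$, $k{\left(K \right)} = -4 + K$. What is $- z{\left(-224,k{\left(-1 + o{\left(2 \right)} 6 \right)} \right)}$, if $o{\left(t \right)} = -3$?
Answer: $23$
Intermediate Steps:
$- z{\left(-224,k{\left(-1 + o{\left(2 \right)} 6 \right)} \right)} = - (-4 - 19) = \left(-1\right) \left(-23\right) = 23$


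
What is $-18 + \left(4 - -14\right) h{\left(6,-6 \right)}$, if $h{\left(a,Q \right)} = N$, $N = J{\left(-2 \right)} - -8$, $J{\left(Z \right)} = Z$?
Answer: $90$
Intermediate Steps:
$N = 6$ ($N = -2 - -8 = -2 + 8 = 6$)
$h{\left(a,Q \right)} = 6$
$-18 + \left(4 - -14\right) h{\left(6,-6 \right)} = -18 + \left(4 - -14\right) 6 = -18 + \left(4 + 14\right) 6 = -18 + 18 \cdot 6 = -18 + 108 = 90$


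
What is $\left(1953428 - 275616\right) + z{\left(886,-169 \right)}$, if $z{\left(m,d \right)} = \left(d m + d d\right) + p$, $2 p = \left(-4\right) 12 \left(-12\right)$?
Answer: $1556927$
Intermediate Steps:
$p = 288$ ($p = \frac{\left(-4\right) 12 \left(-12\right)}{2} = \frac{\left(-48\right) \left(-12\right)}{2} = \frac{1}{2} \cdot 576 = 288$)
$z{\left(m,d \right)} = 288 + d^{2} + d m$ ($z{\left(m,d \right)} = \left(d m + d d\right) + 288 = \left(d m + d^{2}\right) + 288 = \left(d^{2} + d m\right) + 288 = 288 + d^{2} + d m$)
$\left(1953428 - 275616\right) + z{\left(886,-169 \right)} = \left(1953428 - 275616\right) + \left(288 + \left(-169\right)^{2} - 149734\right) = 1677812 + \left(288 + 28561 - 149734\right) = 1677812 - 120885 = 1556927$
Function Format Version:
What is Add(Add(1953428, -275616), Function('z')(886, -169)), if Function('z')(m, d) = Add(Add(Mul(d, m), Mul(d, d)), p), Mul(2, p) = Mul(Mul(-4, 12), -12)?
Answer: 1556927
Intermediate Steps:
p = 288 (p = Mul(Rational(1, 2), Mul(Mul(-4, 12), -12)) = Mul(Rational(1, 2), Mul(-48, -12)) = Mul(Rational(1, 2), 576) = 288)
Function('z')(m, d) = Add(288, Pow(d, 2), Mul(d, m)) (Function('z')(m, d) = Add(Add(Mul(d, m), Mul(d, d)), 288) = Add(Add(Mul(d, m), Pow(d, 2)), 288) = Add(Add(Pow(d, 2), Mul(d, m)), 288) = Add(288, Pow(d, 2), Mul(d, m)))
Add(Add(1953428, -275616), Function('z')(886, -169)) = Add(Add(1953428, -275616), Add(288, Pow(-169, 2), Mul(-169, 886))) = Add(1677812, Add(288, 28561, -149734)) = Add(1677812, -120885) = 1556927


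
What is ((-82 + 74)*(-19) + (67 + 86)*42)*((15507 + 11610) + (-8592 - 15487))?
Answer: 19983964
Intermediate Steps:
((-82 + 74)*(-19) + (67 + 86)*42)*((15507 + 11610) + (-8592 - 15487)) = (-8*(-19) + 153*42)*(27117 - 24079) = (152 + 6426)*3038 = 6578*3038 = 19983964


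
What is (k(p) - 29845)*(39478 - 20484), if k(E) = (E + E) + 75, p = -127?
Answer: -570275856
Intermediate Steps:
k(E) = 75 + 2*E (k(E) = 2*E + 75 = 75 + 2*E)
(k(p) - 29845)*(39478 - 20484) = ((75 + 2*(-127)) - 29845)*(39478 - 20484) = ((75 - 254) - 29845)*18994 = (-179 - 29845)*18994 = -30024*18994 = -570275856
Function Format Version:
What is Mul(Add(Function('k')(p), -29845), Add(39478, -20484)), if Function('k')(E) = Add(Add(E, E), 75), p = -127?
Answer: -570275856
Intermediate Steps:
Function('k')(E) = Add(75, Mul(2, E)) (Function('k')(E) = Add(Mul(2, E), 75) = Add(75, Mul(2, E)))
Mul(Add(Function('k')(p), -29845), Add(39478, -20484)) = Mul(Add(Add(75, Mul(2, -127)), -29845), Add(39478, -20484)) = Mul(Add(Add(75, -254), -29845), 18994) = Mul(Add(-179, -29845), 18994) = Mul(-30024, 18994) = -570275856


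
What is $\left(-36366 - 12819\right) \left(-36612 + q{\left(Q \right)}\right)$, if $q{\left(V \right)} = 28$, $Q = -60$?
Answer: $1799384040$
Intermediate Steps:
$\left(-36366 - 12819\right) \left(-36612 + q{\left(Q \right)}\right) = \left(-36366 - 12819\right) \left(-36612 + 28\right) = \left(-49185\right) \left(-36584\right) = 1799384040$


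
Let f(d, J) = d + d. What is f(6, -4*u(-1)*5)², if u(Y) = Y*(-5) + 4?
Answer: 144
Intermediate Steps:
u(Y) = 4 - 5*Y (u(Y) = -5*Y + 4 = 4 - 5*Y)
f(d, J) = 2*d
f(6, -4*u(-1)*5)² = (2*6)² = 12² = 144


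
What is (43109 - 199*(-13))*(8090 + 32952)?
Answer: 1875455232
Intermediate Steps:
(43109 - 199*(-13))*(8090 + 32952) = (43109 + 2587)*41042 = 45696*41042 = 1875455232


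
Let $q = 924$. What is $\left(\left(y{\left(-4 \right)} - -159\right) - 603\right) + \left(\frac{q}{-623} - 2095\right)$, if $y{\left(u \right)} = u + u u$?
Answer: $- \frac{225035}{89} \approx -2528.5$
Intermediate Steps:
$y{\left(u \right)} = u + u^{2}$
$\left(\left(y{\left(-4 \right)} - -159\right) - 603\right) + \left(\frac{q}{-623} - 2095\right) = \left(\left(- 4 \left(1 - 4\right) - -159\right) - 603\right) - \left(2095 - \frac{924}{-623}\right) = \left(\left(\left(-4\right) \left(-3\right) + 159\right) - 603\right) + \left(924 \left(- \frac{1}{623}\right) - 2095\right) = \left(\left(12 + 159\right) - 603\right) - \frac{186587}{89} = \left(171 - 603\right) - \frac{186587}{89} = -432 - \frac{186587}{89} = - \frac{225035}{89}$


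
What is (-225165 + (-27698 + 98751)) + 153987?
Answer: -125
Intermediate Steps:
(-225165 + (-27698 + 98751)) + 153987 = (-225165 + 71053) + 153987 = -154112 + 153987 = -125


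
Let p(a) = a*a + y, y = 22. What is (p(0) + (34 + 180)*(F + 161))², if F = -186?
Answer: 28387584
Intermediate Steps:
p(a) = 22 + a² (p(a) = a*a + 22 = a² + 22 = 22 + a²)
(p(0) + (34 + 180)*(F + 161))² = ((22 + 0²) + (34 + 180)*(-186 + 161))² = ((22 + 0) + 214*(-25))² = (22 - 5350)² = (-5328)² = 28387584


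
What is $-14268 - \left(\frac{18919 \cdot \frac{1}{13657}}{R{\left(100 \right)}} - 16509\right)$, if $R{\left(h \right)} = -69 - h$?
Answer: $\frac{5172320872}{2308033} \approx 2241.0$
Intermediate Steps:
$-14268 - \left(\frac{18919 \cdot \frac{1}{13657}}{R{\left(100 \right)}} - 16509\right) = -14268 - \left(\frac{18919 \cdot \frac{1}{13657}}{-69 - 100} - 16509\right) = -14268 - \left(\frac{18919}{13657 \left(-169\right)} - 16509\right) = -14268 - \left(\frac{18919}{13657} \left(- \frac{1}{169}\right) - 16509\right) = -14268 - \left(- \frac{18919}{2308033} - 16509\right) = -14268 - - \frac{38103335716}{2308033} = -14268 + \frac{38103335716}{2308033} = \frac{5172320872}{2308033}$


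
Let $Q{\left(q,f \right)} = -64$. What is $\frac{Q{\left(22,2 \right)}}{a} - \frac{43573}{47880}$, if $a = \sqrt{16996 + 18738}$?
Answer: $- \frac{43573}{47880} - \frac{32 \sqrt{35734}}{17867} \approx -1.2486$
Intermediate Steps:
$a = \sqrt{35734} \approx 189.03$
$\frac{Q{\left(22,2 \right)}}{a} - \frac{43573}{47880} = - \frac{64}{\sqrt{35734}} - \frac{43573}{47880} = - 64 \frac{\sqrt{35734}}{35734} - \frac{43573}{47880} = - \frac{32 \sqrt{35734}}{17867} - \frac{43573}{47880} = - \frac{43573}{47880} - \frac{32 \sqrt{35734}}{17867}$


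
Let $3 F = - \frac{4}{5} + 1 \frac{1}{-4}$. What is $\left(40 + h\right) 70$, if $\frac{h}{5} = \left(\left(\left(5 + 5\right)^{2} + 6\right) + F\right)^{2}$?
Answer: $\frac{31275783}{8} \approx 3.9095 \cdot 10^{6}$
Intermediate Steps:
$F = - \frac{7}{20}$ ($F = \frac{- \frac{4}{5} + 1 \frac{1}{-4}}{3} = \frac{\left(-4\right) \frac{1}{5} + 1 \left(- \frac{1}{4}\right)}{3} = \frac{- \frac{4}{5} - \frac{1}{4}}{3} = \frac{1}{3} \left(- \frac{21}{20}\right) = - \frac{7}{20} \approx -0.35$)
$h = \frac{4464769}{80}$ ($h = 5 \left(\left(\left(5 + 5\right)^{2} + 6\right) - \frac{7}{20}\right)^{2} = 5 \left(\left(10^{2} + 6\right) - \frac{7}{20}\right)^{2} = 5 \left(\left(100 + 6\right) - \frac{7}{20}\right)^{2} = 5 \left(106 - \frac{7}{20}\right)^{2} = 5 \left(\frac{2113}{20}\right)^{2} = 5 \cdot \frac{4464769}{400} = \frac{4464769}{80} \approx 55810.0$)
$\left(40 + h\right) 70 = \left(40 + \frac{4464769}{80}\right) 70 = \frac{4467969}{80} \cdot 70 = \frac{31275783}{8}$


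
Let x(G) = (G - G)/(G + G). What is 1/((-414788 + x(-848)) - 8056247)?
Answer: -1/8471035 ≈ -1.1805e-7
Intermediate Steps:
x(G) = 0 (x(G) = 0/((2*G)) = 0*(1/(2*G)) = 0)
1/((-414788 + x(-848)) - 8056247) = 1/((-414788 + 0) - 8056247) = 1/(-414788 - 8056247) = 1/(-8471035) = -1/8471035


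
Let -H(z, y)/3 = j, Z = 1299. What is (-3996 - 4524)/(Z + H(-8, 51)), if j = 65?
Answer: -355/46 ≈ -7.7174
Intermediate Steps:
H(z, y) = -195 (H(z, y) = -3*65 = -195)
(-3996 - 4524)/(Z + H(-8, 51)) = (-3996 - 4524)/(1299 - 195) = -8520/1104 = -8520*1/1104 = -355/46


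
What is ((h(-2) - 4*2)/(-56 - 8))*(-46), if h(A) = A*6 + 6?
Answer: -161/16 ≈ -10.063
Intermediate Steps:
h(A) = 6 + 6*A (h(A) = 6*A + 6 = 6 + 6*A)
((h(-2) - 4*2)/(-56 - 8))*(-46) = (((6 + 6*(-2)) - 4*2)/(-56 - 8))*(-46) = (((6 - 12) - 8)/(-64))*(-46) = ((-6 - 8)*(-1/64))*(-46) = -14*(-1/64)*(-46) = (7/32)*(-46) = -161/16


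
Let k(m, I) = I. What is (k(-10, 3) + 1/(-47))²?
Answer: 19600/2209 ≈ 8.8728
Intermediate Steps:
(k(-10, 3) + 1/(-47))² = (3 + 1/(-47))² = (3 - 1/47)² = (140/47)² = 19600/2209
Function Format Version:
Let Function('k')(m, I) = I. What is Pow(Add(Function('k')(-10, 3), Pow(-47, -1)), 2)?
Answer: Rational(19600, 2209) ≈ 8.8728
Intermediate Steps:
Pow(Add(Function('k')(-10, 3), Pow(-47, -1)), 2) = Pow(Add(3, Pow(-47, -1)), 2) = Pow(Add(3, Rational(-1, 47)), 2) = Pow(Rational(140, 47), 2) = Rational(19600, 2209)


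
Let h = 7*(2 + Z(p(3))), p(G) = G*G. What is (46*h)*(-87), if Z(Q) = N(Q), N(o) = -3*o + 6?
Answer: 532266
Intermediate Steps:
p(G) = G²
N(o) = 6 - 3*o
Z(Q) = 6 - 3*Q
h = -133 (h = 7*(2 + (6 - 3*3²)) = 7*(2 + (6 - 3*9)) = 7*(2 + (6 - 27)) = 7*(2 - 21) = 7*(-19) = -133)
(46*h)*(-87) = (46*(-133))*(-87) = -6118*(-87) = 532266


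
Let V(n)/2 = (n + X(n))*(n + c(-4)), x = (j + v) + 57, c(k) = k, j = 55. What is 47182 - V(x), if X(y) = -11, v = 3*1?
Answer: 24094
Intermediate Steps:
v = 3
x = 115 (x = (55 + 3) + 57 = 58 + 57 = 115)
V(n) = 2*(-11 + n)*(-4 + n) (V(n) = 2*((n - 11)*(n - 4)) = 2*((-11 + n)*(-4 + n)) = 2*(-11 + n)*(-4 + n))
47182 - V(x) = 47182 - (88 - 30*115 + 2*115²) = 47182 - (88 - 3450 + 2*13225) = 47182 - (88 - 3450 + 26450) = 47182 - 1*23088 = 47182 - 23088 = 24094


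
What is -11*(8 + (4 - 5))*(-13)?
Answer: 1001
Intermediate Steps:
-11*(8 + (4 - 5))*(-13) = -11*(8 - 1)*(-13) = -11*7*(-13) = -77*(-13) = 1001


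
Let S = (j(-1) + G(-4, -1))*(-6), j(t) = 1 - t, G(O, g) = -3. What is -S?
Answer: -6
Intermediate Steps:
S = 6 (S = ((1 - 1*(-1)) - 3)*(-6) = ((1 + 1) - 3)*(-6) = (2 - 3)*(-6) = -1*(-6) = 6)
-S = -1*6 = -6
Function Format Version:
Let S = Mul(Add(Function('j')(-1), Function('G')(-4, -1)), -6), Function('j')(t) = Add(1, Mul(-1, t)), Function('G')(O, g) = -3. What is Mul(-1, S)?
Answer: -6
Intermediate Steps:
S = 6 (S = Mul(Add(Add(1, Mul(-1, -1)), -3), -6) = Mul(Add(Add(1, 1), -3), -6) = Mul(Add(2, -3), -6) = Mul(-1, -6) = 6)
Mul(-1, S) = Mul(-1, 6) = -6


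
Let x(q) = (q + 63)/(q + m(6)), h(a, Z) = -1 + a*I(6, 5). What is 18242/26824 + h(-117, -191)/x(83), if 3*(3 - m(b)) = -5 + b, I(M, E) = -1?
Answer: 28845253/419604 ≈ 68.744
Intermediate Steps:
m(b) = 14/3 - b/3 (m(b) = 3 - (-5 + b)/3 = 3 + (5/3 - b/3) = 14/3 - b/3)
h(a, Z) = -1 - a (h(a, Z) = -1 + a*(-1) = -1 - a)
x(q) = (63 + q)/(8/3 + q) (x(q) = (q + 63)/(q + (14/3 - 1/3*6)) = (63 + q)/(q + (14/3 - 2)) = (63 + q)/(q + 8/3) = (63 + q)/(8/3 + q))
18242/26824 + h(-117, -191)/x(83) = 18242/26824 + (-1 - 1*(-117))/((3*(63 + 83)/(8 + 3*83))) = 18242*(1/26824) + (-1 + 117)/((3*146/(8 + 249))) = 1303/1916 + 116/((3*146/257)) = 1303/1916 + 116/((3*(1/257)*146)) = 1303/1916 + 116/(438/257) = 1303/1916 + 116*(257/438) = 1303/1916 + 14906/219 = 28845253/419604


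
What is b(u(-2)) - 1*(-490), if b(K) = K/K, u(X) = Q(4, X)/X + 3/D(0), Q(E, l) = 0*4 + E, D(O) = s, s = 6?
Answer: 491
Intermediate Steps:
D(O) = 6
Q(E, l) = E (Q(E, l) = 0 + E = E)
u(X) = 1/2 + 4/X (u(X) = 4/X + 3/6 = 4/X + 3*(1/6) = 4/X + 1/2 = 1/2 + 4/X)
b(K) = 1
b(u(-2)) - 1*(-490) = 1 - 1*(-490) = 1 + 490 = 491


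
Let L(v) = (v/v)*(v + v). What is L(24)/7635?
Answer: 16/2545 ≈ 0.0062868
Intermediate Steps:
L(v) = 2*v (L(v) = 1*(2*v) = 2*v)
L(24)/7635 = (2*24)/7635 = 48*(1/7635) = 16/2545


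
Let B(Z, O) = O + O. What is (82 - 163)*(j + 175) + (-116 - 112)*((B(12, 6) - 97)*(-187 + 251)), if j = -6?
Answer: 1226631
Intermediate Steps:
B(Z, O) = 2*O
(82 - 163)*(j + 175) + (-116 - 112)*((B(12, 6) - 97)*(-187 + 251)) = (82 - 163)*(-6 + 175) + (-116 - 112)*((2*6 - 97)*(-187 + 251)) = -81*169 - 228*(12 - 97)*64 = -13689 - (-19380)*64 = -13689 - 228*(-5440) = -13689 + 1240320 = 1226631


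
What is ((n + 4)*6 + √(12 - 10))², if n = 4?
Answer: (48 + √2)² ≈ 2441.8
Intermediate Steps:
((n + 4)*6 + √(12 - 10))² = ((4 + 4)*6 + √(12 - 10))² = (8*6 + √2)² = (48 + √2)²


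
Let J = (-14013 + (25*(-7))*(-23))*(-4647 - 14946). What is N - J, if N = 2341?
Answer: -195692543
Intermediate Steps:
J = 195694884 (J = (-14013 - 175*(-23))*(-19593) = (-14013 + 4025)*(-19593) = -9988*(-19593) = 195694884)
N - J = 2341 - 1*195694884 = 2341 - 195694884 = -195692543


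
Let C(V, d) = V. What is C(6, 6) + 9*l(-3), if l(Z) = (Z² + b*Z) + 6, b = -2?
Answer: 195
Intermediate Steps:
l(Z) = 6 + Z² - 2*Z (l(Z) = (Z² - 2*Z) + 6 = 6 + Z² - 2*Z)
C(6, 6) + 9*l(-3) = 6 + 9*(6 + (-3)² - 2*(-3)) = 6 + 9*(6 + 9 + 6) = 6 + 9*21 = 6 + 189 = 195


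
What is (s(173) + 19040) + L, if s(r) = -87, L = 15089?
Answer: 34042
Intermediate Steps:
(s(173) + 19040) + L = (-87 + 19040) + 15089 = 18953 + 15089 = 34042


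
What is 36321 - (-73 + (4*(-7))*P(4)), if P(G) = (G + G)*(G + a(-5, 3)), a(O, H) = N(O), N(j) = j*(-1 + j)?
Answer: 44010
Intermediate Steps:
a(O, H) = O*(-1 + O)
P(G) = 2*G*(30 + G) (P(G) = (G + G)*(G - 5*(-1 - 5)) = (2*G)*(G - 5*(-6)) = (2*G)*(G + 30) = (2*G)*(30 + G) = 2*G*(30 + G))
36321 - (-73 + (4*(-7))*P(4)) = 36321 - (-73 + (4*(-7))*(2*4*(30 + 4))) = 36321 - (-73 - 56*4*34) = 36321 - (-73 - 28*272) = 36321 - (-73 - 7616) = 36321 - 1*(-7689) = 36321 + 7689 = 44010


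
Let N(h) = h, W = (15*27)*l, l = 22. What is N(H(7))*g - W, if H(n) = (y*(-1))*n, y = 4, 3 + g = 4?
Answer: -8938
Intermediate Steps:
g = 1 (g = -3 + 4 = 1)
W = 8910 (W = (15*27)*22 = 405*22 = 8910)
H(n) = -4*n (H(n) = (4*(-1))*n = -4*n)
N(H(7))*g - W = -4*7*1 - 1*8910 = -28*1 - 8910 = -28 - 8910 = -8938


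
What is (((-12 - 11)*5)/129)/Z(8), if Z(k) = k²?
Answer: -115/8256 ≈ -0.013929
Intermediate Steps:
(((-12 - 11)*5)/129)/Z(8) = (((-12 - 11)*5)/129)/(8²) = (-23*5*(1/129))/64 = -115*1/129*(1/64) = -115/129*1/64 = -115/8256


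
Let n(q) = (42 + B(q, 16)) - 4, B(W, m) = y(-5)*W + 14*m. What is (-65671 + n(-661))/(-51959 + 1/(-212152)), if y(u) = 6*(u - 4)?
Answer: 2101365560/3674401923 ≈ 0.57189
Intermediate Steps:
y(u) = -24 + 6*u (y(u) = 6*(-4 + u) = -24 + 6*u)
B(W, m) = -54*W + 14*m (B(W, m) = (-24 + 6*(-5))*W + 14*m = (-24 - 30)*W + 14*m = -54*W + 14*m)
n(q) = 262 - 54*q (n(q) = (42 + (-54*q + 14*16)) - 4 = (42 + (-54*q + 224)) - 4 = (42 + (224 - 54*q)) - 4 = (266 - 54*q) - 4 = 262 - 54*q)
(-65671 + n(-661))/(-51959 + 1/(-212152)) = (-65671 + (262 - 54*(-661)))/(-51959 + 1/(-212152)) = (-65671 + (262 + 35694))/(-51959 - 1/212152) = (-65671 + 35956)/(-11023205769/212152) = -29715*(-212152/11023205769) = 2101365560/3674401923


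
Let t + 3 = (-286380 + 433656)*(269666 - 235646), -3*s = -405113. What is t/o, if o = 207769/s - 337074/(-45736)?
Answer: 15472104782405262476/27510104719 ≈ 5.6242e+8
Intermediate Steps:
s = 405113/3 (s = -1/3*(-405113) = 405113/3 ≈ 1.3504e+5)
t = 5010329517 (t = -3 + (-286380 + 433656)*(269666 - 235646) = -3 + 147276*34020 = -3 + 5010329520 = 5010329517)
o = 82530314157/9264124084 (o = 207769/(405113/3) - 337074/(-45736) = 207769*(3/405113) - 337074*(-1/45736) = 623307/405113 + 168537/22868 = 82530314157/9264124084 ≈ 8.9086)
t/o = 5010329517/(82530314157/9264124084) = 5010329517*(9264124084/82530314157) = 15472104782405262476/27510104719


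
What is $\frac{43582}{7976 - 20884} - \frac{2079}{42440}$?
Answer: $- \frac{67016279}{19564840} \approx -3.4253$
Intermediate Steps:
$\frac{43582}{7976 - 20884} - \frac{2079}{42440} = \frac{43582}{-12908} - \frac{2079}{42440} = 43582 \left(- \frac{1}{12908}\right) - \frac{2079}{42440} = - \frac{3113}{922} - \frac{2079}{42440} = - \frac{67016279}{19564840}$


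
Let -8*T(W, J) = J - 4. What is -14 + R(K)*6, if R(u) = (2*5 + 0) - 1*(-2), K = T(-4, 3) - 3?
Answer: 58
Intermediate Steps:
T(W, J) = ½ - J/8 (T(W, J) = -(J - 4)/8 = -(-4 + J)/8 = ½ - J/8)
K = -23/8 (K = (½ - ⅛*3) - 3 = (½ - 3/8) - 3 = ⅛ - 3 = -23/8 ≈ -2.8750)
R(u) = 12 (R(u) = (10 + 0) + 2 = 10 + 2 = 12)
-14 + R(K)*6 = -14 + 12*6 = -14 + 72 = 58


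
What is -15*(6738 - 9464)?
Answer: 40890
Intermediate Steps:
-15*(6738 - 9464) = -15*(-2726) = 40890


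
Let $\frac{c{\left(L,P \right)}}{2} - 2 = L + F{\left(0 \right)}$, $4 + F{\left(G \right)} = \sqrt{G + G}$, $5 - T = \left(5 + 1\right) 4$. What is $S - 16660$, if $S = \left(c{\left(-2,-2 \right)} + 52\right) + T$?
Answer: $-16635$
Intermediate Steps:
$T = -19$ ($T = 5 - \left(5 + 1\right) 4 = 5 - 6 \cdot 4 = 5 - 24 = -19$)
$F{\left(G \right)} = -4 + \sqrt{2} \sqrt{G}$ ($F{\left(G \right)} = -4 + \sqrt{G + G} = -4 + \sqrt{2 G} = -4 + \sqrt{2} \sqrt{G}$)
$c{\left(L,P \right)} = -4 + 2 L$ ($c{\left(L,P \right)} = 4 + 2 \left(L - \left(4 - \sqrt{2} \sqrt{0}\right)\right) = 4 + 2 \left(L - \left(4 - \sqrt{2} \cdot 0\right)\right) = 4 + 2 \left(L + \left(-4 + 0\right)\right) = 4 + 2 \left(L - 4\right) = 4 + 2 \left(-4 + L\right) = 4 + \left(-8 + 2 L\right) = -4 + 2 L$)
$S = 25$ ($S = \left(\left(-4 + 2 \left(-2\right)\right) + 52\right) - 19 = \left(\left(-4 - 4\right) + 52\right) - 19 = \left(-8 + 52\right) - 19 = 44 - 19 = 25$)
$S - 16660 = 25 - 16660 = -16635$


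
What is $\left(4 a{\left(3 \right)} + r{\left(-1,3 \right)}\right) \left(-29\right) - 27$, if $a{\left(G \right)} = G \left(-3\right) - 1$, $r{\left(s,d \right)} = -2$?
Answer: $1191$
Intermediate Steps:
$a{\left(G \right)} = -1 - 3 G$ ($a{\left(G \right)} = - 3 G - 1 = -1 - 3 G$)
$\left(4 a{\left(3 \right)} + r{\left(-1,3 \right)}\right) \left(-29\right) - 27 = \left(4 \left(-1 - 9\right) - 2\right) \left(-29\right) - 27 = \left(4 \left(-10\right) - 2\right) \left(-29\right) - 27 = \left(-40 - 2\right) \left(-29\right) - 27 = \left(-42\right) \left(-29\right) - 27 = 1218 - 27 = 1191$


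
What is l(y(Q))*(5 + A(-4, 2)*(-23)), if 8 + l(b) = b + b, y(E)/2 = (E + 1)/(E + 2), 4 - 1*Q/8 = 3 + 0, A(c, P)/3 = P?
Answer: 2926/5 ≈ 585.20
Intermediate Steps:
A(c, P) = 3*P
Q = 8 (Q = 32 - 8*(3 + 0) = 32 - 8*3 = 32 - 24 = 8)
y(E) = 2*(1 + E)/(2 + E) (y(E) = 2*((E + 1)/(E + 2)) = 2*((1 + E)/(2 + E)) = 2*(1 + E)/(2 + E))
l(b) = -8 + 2*b (l(b) = -8 + (b + b) = -8 + 2*b)
l(y(Q))*(5 + A(-4, 2)*(-23)) = (-8 + 2*(2*(1 + 8)/(2 + 8)))*(5 + (3*2)*(-23)) = (-8 + 2*(2*9/10))*(5 + 6*(-23)) = (-8 + 2*(2*(1/10)*9))*(5 - 138) = (-8 + 2*(9/5))*(-133) = (-8 + 18/5)*(-133) = -22/5*(-133) = 2926/5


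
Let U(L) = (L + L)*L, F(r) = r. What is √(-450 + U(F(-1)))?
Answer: 8*I*√7 ≈ 21.166*I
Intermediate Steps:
U(L) = 2*L² (U(L) = (2*L)*L = 2*L²)
√(-450 + U(F(-1))) = √(-450 + 2*(-1)²) = √(-450 + 2*1) = √(-450 + 2) = √(-448) = 8*I*√7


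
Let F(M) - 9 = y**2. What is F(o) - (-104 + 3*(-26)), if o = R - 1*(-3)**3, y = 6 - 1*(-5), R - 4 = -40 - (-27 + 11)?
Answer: 312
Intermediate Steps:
R = -20 (R = 4 + (-40 - (-27 + 11)) = 4 + (-40 - 1*(-16)) = 4 + (-40 + 16) = 4 - 24 = -20)
y = 11 (y = 6 + 5 = 11)
o = 7 (o = -20 - 1*(-3)**3 = -20 - 1*(-27) = -20 + 27 = 7)
F(M) = 130 (F(M) = 9 + 11**2 = 9 + 121 = 130)
F(o) - (-104 + 3*(-26)) = 130 - (-104 + 3*(-26)) = 130 - (-104 - 78) = 130 - 1*(-182) = 130 + 182 = 312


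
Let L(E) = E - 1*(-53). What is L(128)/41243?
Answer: 181/41243 ≈ 0.0043886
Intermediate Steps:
L(E) = 53 + E (L(E) = E + 53 = 53 + E)
L(128)/41243 = (53 + 128)/41243 = 181*(1/41243) = 181/41243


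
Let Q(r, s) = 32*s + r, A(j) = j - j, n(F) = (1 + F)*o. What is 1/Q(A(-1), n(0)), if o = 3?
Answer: 1/96 ≈ 0.010417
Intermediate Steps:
n(F) = 3 + 3*F (n(F) = (1 + F)*3 = 3 + 3*F)
A(j) = 0
Q(r, s) = r + 32*s
1/Q(A(-1), n(0)) = 1/(0 + 32*(3 + 3*0)) = 1/(0 + 32*(3 + 0)) = 1/(0 + 32*3) = 1/(0 + 96) = 1/96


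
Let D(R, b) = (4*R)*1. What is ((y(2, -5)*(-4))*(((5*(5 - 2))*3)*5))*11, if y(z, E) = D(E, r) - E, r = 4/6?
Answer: 148500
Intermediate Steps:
r = ⅔ (r = 4*(⅙) = ⅔ ≈ 0.66667)
D(R, b) = 4*R
y(z, E) = 3*E (y(z, E) = 4*E - E = 3*E)
((y(2, -5)*(-4))*(((5*(5 - 2))*3)*5))*11 = (((3*(-5))*(-4))*(((5*(5 - 2))*3)*5))*11 = ((-15*(-4))*(((5*3)*3)*5))*11 = (60*((15*3)*5))*11 = (60*(45*5))*11 = (60*225)*11 = 13500*11 = 148500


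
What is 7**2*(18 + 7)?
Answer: 1225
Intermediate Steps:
7**2*(18 + 7) = 49*25 = 1225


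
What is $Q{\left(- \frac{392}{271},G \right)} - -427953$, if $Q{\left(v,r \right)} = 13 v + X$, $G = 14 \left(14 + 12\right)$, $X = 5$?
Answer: $\frac{115971522}{271} \approx 4.2794 \cdot 10^{5}$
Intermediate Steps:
$G = 364$ ($G = 14 \cdot 26 = 364$)
$Q{\left(v,r \right)} = 5 + 13 v$ ($Q{\left(v,r \right)} = 13 v + 5 = 5 + 13 v$)
$Q{\left(- \frac{392}{271},G \right)} - -427953 = \left(5 + 13 \left(- \frac{392}{271}\right)\right) - -427953 = \left(5 + 13 \left(\left(-392\right) \frac{1}{271}\right)\right) + 427953 = \left(5 + 13 \left(- \frac{392}{271}\right)\right) + 427953 = \left(5 - \frac{5096}{271}\right) + 427953 = - \frac{3741}{271} + 427953 = \frac{115971522}{271}$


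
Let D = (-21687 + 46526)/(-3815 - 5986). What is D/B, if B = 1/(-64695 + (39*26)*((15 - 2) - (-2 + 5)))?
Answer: 451697215/3267 ≈ 1.3826e+5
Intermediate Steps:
D = -24839/9801 (D = 24839/(-9801) = 24839*(-1/9801) = -24839/9801 ≈ -2.5343)
B = -1/54555 (B = 1/(-64695 + 1014*(13 - 1*3)) = 1/(-64695 + 1014*(13 - 3)) = 1/(-64695 + 1014*10) = 1/(-64695 + 10140) = 1/(-54555) = -1/54555 ≈ -1.8330e-5)
D/B = -24839/(9801*(-1/54555)) = -24839/9801*(-54555) = 451697215/3267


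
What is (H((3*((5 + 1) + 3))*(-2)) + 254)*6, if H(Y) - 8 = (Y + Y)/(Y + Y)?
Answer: 1578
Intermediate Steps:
H(Y) = 9 (H(Y) = 8 + (Y + Y)/(Y + Y) = 8 + (2*Y)/((2*Y)) = 8 + (2*Y)*(1/(2*Y)) = 8 + 1 = 9)
(H((3*((5 + 1) + 3))*(-2)) + 254)*6 = (9 + 254)*6 = 263*6 = 1578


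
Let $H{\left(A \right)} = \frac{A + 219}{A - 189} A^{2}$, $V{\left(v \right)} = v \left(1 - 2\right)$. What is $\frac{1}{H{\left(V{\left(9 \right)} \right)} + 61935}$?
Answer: $\frac{11}{680340} \approx 1.6168 \cdot 10^{-5}$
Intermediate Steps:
$V{\left(v \right)} = - v$ ($V{\left(v \right)} = v \left(-1\right) = - v$)
$H{\left(A \right)} = \frac{A^{2} \left(219 + A\right)}{-189 + A}$ ($H{\left(A \right)} = \frac{219 + A}{-189 + A} A^{2} = \frac{A^{2} \left(219 + A\right)}{-189 + A}$)
$\frac{1}{H{\left(V{\left(9 \right)} \right)} + 61935} = \frac{1}{\frac{\left(\left(-1\right) 9\right)^{2} \left(219 - 9\right)}{-189 - 9} + 61935} = \frac{1}{\frac{\left(-9\right)^{2} \left(219 - 9\right)}{-189 - 9} + 61935} = \frac{1}{81 \frac{1}{-198} \cdot 210 + 61935} = \frac{1}{81 \left(- \frac{1}{198}\right) 210 + 61935} = \frac{1}{- \frac{945}{11} + 61935} = \frac{1}{\frac{680340}{11}} = \frac{11}{680340}$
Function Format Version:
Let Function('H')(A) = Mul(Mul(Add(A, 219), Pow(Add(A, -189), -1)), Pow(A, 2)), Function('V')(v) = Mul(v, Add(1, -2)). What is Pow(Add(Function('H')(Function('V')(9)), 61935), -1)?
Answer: Rational(11, 680340) ≈ 1.6168e-5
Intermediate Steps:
Function('V')(v) = Mul(-1, v) (Function('V')(v) = Mul(v, -1) = Mul(-1, v))
Function('H')(A) = Mul(Pow(A, 2), Pow(Add(-189, A), -1), Add(219, A)) (Function('H')(A) = Mul(Mul(Add(219, A), Pow(Add(-189, A), -1)), Pow(A, 2)) = Mul(Mul(Pow(Add(-189, A), -1), Add(219, A)), Pow(A, 2)) = Mul(Pow(A, 2), Pow(Add(-189, A), -1), Add(219, A)))
Pow(Add(Function('H')(Function('V')(9)), 61935), -1) = Pow(Add(Mul(Pow(Mul(-1, 9), 2), Pow(Add(-189, Mul(-1, 9)), -1), Add(219, Mul(-1, 9))), 61935), -1) = Pow(Add(Mul(Pow(-9, 2), Pow(Add(-189, -9), -1), Add(219, -9)), 61935), -1) = Pow(Add(Mul(81, Pow(-198, -1), 210), 61935), -1) = Pow(Add(Mul(81, Rational(-1, 198), 210), 61935), -1) = Pow(Add(Rational(-945, 11), 61935), -1) = Pow(Rational(680340, 11), -1) = Rational(11, 680340)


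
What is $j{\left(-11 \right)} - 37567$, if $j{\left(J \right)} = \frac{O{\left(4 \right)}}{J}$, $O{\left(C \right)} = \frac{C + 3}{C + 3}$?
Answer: $- \frac{413238}{11} \approx -37567.0$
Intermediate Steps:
$O{\left(C \right)} = 1$ ($O{\left(C \right)} = \frac{3 + C}{3 + C} = 1$)
$j{\left(J \right)} = \frac{1}{J}$ ($j{\left(J \right)} = 1 \frac{1}{J} = \frac{1}{J}$)
$j{\left(-11 \right)} - 37567 = \frac{1}{-11} - 37567 = - \frac{1}{11} - 37567 = - \frac{413238}{11}$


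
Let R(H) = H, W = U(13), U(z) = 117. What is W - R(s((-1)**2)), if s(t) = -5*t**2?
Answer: 122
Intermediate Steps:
W = 117
W - R(s((-1)**2)) = 117 - (-5)*((-1)**2)**2 = 117 - (-5)*1**2 = 117 - (-5) = 117 - 1*(-5) = 117 + 5 = 122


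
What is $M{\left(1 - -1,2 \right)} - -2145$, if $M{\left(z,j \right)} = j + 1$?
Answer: $2148$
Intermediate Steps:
$M{\left(z,j \right)} = 1 + j$
$M{\left(1 - -1,2 \right)} - -2145 = \left(1 + 2\right) - -2145 = 3 + 2145 = 2148$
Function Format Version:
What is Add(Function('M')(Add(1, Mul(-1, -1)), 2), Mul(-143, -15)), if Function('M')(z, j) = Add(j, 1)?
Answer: 2148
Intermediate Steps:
Function('M')(z, j) = Add(1, j)
Add(Function('M')(Add(1, Mul(-1, -1)), 2), Mul(-143, -15)) = Add(Add(1, 2), Mul(-143, -15)) = Add(3, 2145) = 2148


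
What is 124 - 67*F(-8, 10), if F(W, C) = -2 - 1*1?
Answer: 325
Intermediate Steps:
F(W, C) = -3 (F(W, C) = -2 - 1 = -3)
124 - 67*F(-8, 10) = 124 - 67*(-3) = 124 + 201 = 325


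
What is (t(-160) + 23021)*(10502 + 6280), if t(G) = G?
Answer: 383653302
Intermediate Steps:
(t(-160) + 23021)*(10502 + 6280) = (-160 + 23021)*(10502 + 6280) = 22861*16782 = 383653302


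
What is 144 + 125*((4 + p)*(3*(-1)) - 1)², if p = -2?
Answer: 6269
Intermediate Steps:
144 + 125*((4 + p)*(3*(-1)) - 1)² = 144 + 125*((4 - 2)*(3*(-1)) - 1)² = 144 + 125*(2*(-3) - 1)² = 144 + 125*(-6 - 1)² = 144 + 125*(-7)² = 144 + 125*49 = 144 + 6125 = 6269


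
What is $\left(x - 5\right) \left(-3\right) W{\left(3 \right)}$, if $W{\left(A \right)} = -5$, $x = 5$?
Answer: $0$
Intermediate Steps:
$\left(x - 5\right) \left(-3\right) W{\left(3 \right)} = \left(5 - 5\right) \left(-3\right) \left(-5\right) = 0 \left(-3\right) \left(-5\right) = 0 \left(-5\right) = 0$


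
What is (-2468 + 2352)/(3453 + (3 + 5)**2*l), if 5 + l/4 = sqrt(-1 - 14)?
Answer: -252068/5704969 + 29696*I*sqrt(15)/5704969 ≈ -0.044184 + 0.02016*I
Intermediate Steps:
l = -20 + 4*I*sqrt(15) (l = -20 + 4*sqrt(-1 - 14) = -20 + 4*sqrt(-15) = -20 + 4*(I*sqrt(15)) = -20 + 4*I*sqrt(15) ≈ -20.0 + 15.492*I)
(-2468 + 2352)/(3453 + (3 + 5)**2*l) = (-2468 + 2352)/(3453 + (3 + 5)**2*(-20 + 4*I*sqrt(15))) = -116/(3453 + 8**2*(-20 + 4*I*sqrt(15))) = -116/(3453 + 64*(-20 + 4*I*sqrt(15))) = -116/(3453 + (-1280 + 256*I*sqrt(15))) = -116/(2173 + 256*I*sqrt(15))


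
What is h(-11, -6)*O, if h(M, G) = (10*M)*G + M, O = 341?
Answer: 221309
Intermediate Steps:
h(M, G) = M + 10*G*M (h(M, G) = 10*G*M + M = M + 10*G*M)
h(-11, -6)*O = -11*(1 + 10*(-6))*341 = -11*(1 - 60)*341 = -11*(-59)*341 = 649*341 = 221309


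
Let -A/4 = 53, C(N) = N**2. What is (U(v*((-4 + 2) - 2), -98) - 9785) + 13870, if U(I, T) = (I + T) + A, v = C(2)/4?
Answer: 3771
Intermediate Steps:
v = 1 (v = 2**2/4 = 4*(1/4) = 1)
A = -212 (A = -4*53 = -212)
U(I, T) = -212 + I + T (U(I, T) = (I + T) - 212 = -212 + I + T)
(U(v*((-4 + 2) - 2), -98) - 9785) + 13870 = ((-212 + 1*((-4 + 2) - 2) - 98) - 9785) + 13870 = ((-212 + 1*(-2 - 2) - 98) - 9785) + 13870 = ((-212 + 1*(-4) - 98) - 9785) + 13870 = ((-212 - 4 - 98) - 9785) + 13870 = (-314 - 9785) + 13870 = -10099 + 13870 = 3771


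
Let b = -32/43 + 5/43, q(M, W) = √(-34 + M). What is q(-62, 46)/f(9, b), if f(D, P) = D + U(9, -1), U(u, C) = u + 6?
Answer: I*√6/6 ≈ 0.40825*I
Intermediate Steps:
U(u, C) = 6 + u
b = -27/43 (b = -32*1/43 + 5*(1/43) = -32/43 + 5/43 = -27/43 ≈ -0.62791)
f(D, P) = 15 + D (f(D, P) = D + (6 + 9) = D + 15 = 15 + D)
q(-62, 46)/f(9, b) = √(-34 - 62)/(15 + 9) = √(-96)/24 = (4*I*√6)*(1/24) = I*√6/6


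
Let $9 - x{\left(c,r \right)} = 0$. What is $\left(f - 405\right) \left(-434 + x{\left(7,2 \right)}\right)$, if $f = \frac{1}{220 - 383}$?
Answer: $\frac{28056800}{163} \approx 1.7213 \cdot 10^{5}$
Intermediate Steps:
$f = - \frac{1}{163}$ ($f = \frac{1}{-163} = - \frac{1}{163} \approx -0.006135$)
$x{\left(c,r \right)} = 9$ ($x{\left(c,r \right)} = 9 - 0 = 9 + 0 = 9$)
$\left(f - 405\right) \left(-434 + x{\left(7,2 \right)}\right) = \left(- \frac{1}{163} - 405\right) \left(-434 + 9\right) = \left(- \frac{66016}{163}\right) \left(-425\right) = \frac{28056800}{163}$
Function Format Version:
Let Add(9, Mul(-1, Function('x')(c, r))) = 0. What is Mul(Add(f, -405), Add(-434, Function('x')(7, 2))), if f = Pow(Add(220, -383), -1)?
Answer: Rational(28056800, 163) ≈ 1.7213e+5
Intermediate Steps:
f = Rational(-1, 163) (f = Pow(-163, -1) = Rational(-1, 163) ≈ -0.0061350)
Function('x')(c, r) = 9 (Function('x')(c, r) = Add(9, Mul(-1, 0)) = Add(9, 0) = 9)
Mul(Add(f, -405), Add(-434, Function('x')(7, 2))) = Mul(Add(Rational(-1, 163), -405), Add(-434, 9)) = Mul(Rational(-66016, 163), -425) = Rational(28056800, 163)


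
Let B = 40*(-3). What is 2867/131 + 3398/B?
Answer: -50549/7860 ≈ -6.4312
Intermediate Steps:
B = -120
2867/131 + 3398/B = 2867/131 + 3398/(-120) = 2867*(1/131) + 3398*(-1/120) = 2867/131 - 1699/60 = -50549/7860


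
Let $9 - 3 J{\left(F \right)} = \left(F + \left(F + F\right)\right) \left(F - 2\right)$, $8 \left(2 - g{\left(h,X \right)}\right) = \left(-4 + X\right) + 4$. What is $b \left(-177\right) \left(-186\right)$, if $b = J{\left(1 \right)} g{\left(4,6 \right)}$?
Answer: $164610$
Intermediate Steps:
$g{\left(h,X \right)} = 2 - \frac{X}{8}$ ($g{\left(h,X \right)} = 2 - \frac{\left(-4 + X\right) + 4}{8} = 2 - \frac{X}{8}$)
$J{\left(F \right)} = 3 - F \left(-2 + F\right)$ ($J{\left(F \right)} = 3 - \frac{\left(F + \left(F + F\right)\right) \left(F - 2\right)}{3} = 3 - \frac{\left(F + 2 F\right) \left(-2 + F\right)}{3} = 3 - \frac{3 F \left(-2 + F\right)}{3} = 3 - F \left(-2 + F\right)$)
$b = 5$ ($b = \left(3 - 1^{2} + 2 \cdot 1\right) \left(2 - \frac{3}{4}\right) = \left(3 - 1 + 2\right) \left(2 - \frac{3}{4}\right) = \left(3 - 1 + 2\right) \frac{5}{4} = 4 \cdot \frac{5}{4} = 5$)
$b \left(-177\right) \left(-186\right) = 5 \left(-177\right) \left(-186\right) = \left(-885\right) \left(-186\right) = 164610$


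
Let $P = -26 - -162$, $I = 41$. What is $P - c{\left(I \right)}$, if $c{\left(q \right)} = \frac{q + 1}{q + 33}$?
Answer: $\frac{5011}{37} \approx 135.43$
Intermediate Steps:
$c{\left(q \right)} = \frac{1 + q}{33 + q}$
$P = 136$ ($P = -26 + 162 = 136$)
$P - c{\left(I \right)} = 136 - \frac{1 + 41}{33 + 41} = 136 - \frac{1}{74} \cdot 42 = 136 - \frac{21}{37} = \frac{5011}{37}$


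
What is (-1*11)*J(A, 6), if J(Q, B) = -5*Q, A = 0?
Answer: 0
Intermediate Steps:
(-1*11)*J(A, 6) = (-1*11)*(-5*0) = -11*0 = 0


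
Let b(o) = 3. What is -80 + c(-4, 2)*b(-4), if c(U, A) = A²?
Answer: -68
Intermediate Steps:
-80 + c(-4, 2)*b(-4) = -80 + 2²*3 = -80 + 4*3 = -80 + 12 = -68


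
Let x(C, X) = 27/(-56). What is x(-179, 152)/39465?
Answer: -3/245560 ≈ -1.2217e-5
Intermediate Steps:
x(C, X) = -27/56 (x(C, X) = 27*(-1/56) = -27/56)
x(-179, 152)/39465 = -27/56/39465 = -27/56*1/39465 = -3/245560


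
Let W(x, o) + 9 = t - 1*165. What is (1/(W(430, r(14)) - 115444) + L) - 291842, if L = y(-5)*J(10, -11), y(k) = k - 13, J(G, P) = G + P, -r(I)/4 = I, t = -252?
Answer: -33813646881/115870 ≈ -2.9182e+5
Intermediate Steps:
r(I) = -4*I
y(k) = -13 + k
W(x, o) = -426 (W(x, o) = -9 + (-252 - 1*165) = -9 + (-252 - 165) = -9 - 417 = -426)
L = 18 (L = (-13 - 5)*(10 - 11) = -18*(-1) = 18)
(1/(W(430, r(14)) - 115444) + L) - 291842 = (1/(-426 - 115444) + 18) - 291842 = (1/(-115870) + 18) - 291842 = (-1/115870 + 18) - 291842 = 2085659/115870 - 291842 = -33813646881/115870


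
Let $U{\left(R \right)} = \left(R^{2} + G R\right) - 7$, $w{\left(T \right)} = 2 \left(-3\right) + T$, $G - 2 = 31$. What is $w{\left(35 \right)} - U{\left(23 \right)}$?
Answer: $-1252$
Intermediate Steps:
$G = 33$ ($G = 2 + 31 = 33$)
$w{\left(T \right)} = -6 + T$
$U{\left(R \right)} = -7 + R^{2} + 33 R$ ($U{\left(R \right)} = \left(R^{2} + 33 R\right) - 7 = -7 + R^{2} + 33 R$)
$w{\left(35 \right)} - U{\left(23 \right)} = \left(-6 + 35\right) - \left(-7 + 23^{2} + 33 \cdot 23\right) = 29 - \left(-7 + 529 + 759\right) = 29 - 1281 = -1252$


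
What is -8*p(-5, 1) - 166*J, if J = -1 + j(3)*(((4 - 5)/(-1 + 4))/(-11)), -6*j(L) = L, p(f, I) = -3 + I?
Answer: 6089/33 ≈ 184.52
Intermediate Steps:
j(L) = -L/6
J = -67/66 (J = -1 + (-⅙*3)*(((4 - 5)/(-1 + 4))/(-11)) = -1 - (-1/3)*(-1)/(2*11) = -1 - (-1*⅓)*(-1)/(2*11) = -1 - (-1)*(-1)/(6*11) = -1 - ½*1/33 = -1 - 1/66 = -67/66 ≈ -1.0152)
-8*p(-5, 1) - 166*J = -8*(-3 + 1) - 166*(-67/66) = -8*(-2) + 5561/33 = 16 + 5561/33 = 6089/33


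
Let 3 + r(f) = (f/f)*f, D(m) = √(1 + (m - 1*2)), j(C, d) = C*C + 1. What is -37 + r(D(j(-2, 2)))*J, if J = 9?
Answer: -46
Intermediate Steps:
j(C, d) = 1 + C² (j(C, d) = C² + 1 = 1 + C²)
D(m) = √(-1 + m) (D(m) = √(1 + (m - 2)) = √(1 + (-2 + m)) = √(-1 + m))
r(f) = -3 + f (r(f) = -3 + (f/f)*f = -3 + 1*f = -3 + f)
-37 + r(D(j(-2, 2)))*J = -37 + (-3 + √(-1 + (1 + (-2)²)))*9 = -37 + (-3 + √(-1 + (1 + 4)))*9 = -37 + (-3 + √(-1 + 5))*9 = -37 + (-3 + √4)*9 = -37 + (-3 + 2)*9 = -37 - 1*9 = -37 - 9 = -46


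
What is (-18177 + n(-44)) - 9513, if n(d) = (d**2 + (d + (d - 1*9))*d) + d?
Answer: -21530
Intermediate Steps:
n(d) = d + d**2 + d*(-9 + 2*d) (n(d) = (d**2 + (d + (d - 9))*d) + d = (d**2 + (d + (-9 + d))*d) + d = (d**2 + (-9 + 2*d)*d) + d = (d**2 + d*(-9 + 2*d)) + d = d + d**2 + d*(-9 + 2*d))
(-18177 + n(-44)) - 9513 = (-18177 - 44*(-8 + 3*(-44))) - 9513 = (-18177 - 44*(-8 - 132)) - 9513 = (-18177 - 44*(-140)) - 9513 = (-18177 + 6160) - 9513 = -12017 - 9513 = -21530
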